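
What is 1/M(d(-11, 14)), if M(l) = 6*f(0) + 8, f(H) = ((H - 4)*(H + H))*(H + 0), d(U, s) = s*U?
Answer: ⅛ ≈ 0.12500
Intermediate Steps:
d(U, s) = U*s
f(H) = 2*H²*(-4 + H) (f(H) = ((-4 + H)*(2*H))*H = (2*H*(-4 + H))*H = 2*H²*(-4 + H))
M(l) = 8 (M(l) = 6*(2*0²*(-4 + 0)) + 8 = 6*(2*0*(-4)) + 8 = 6*0 + 8 = 0 + 8 = 8)
1/M(d(-11, 14)) = 1/8 = ⅛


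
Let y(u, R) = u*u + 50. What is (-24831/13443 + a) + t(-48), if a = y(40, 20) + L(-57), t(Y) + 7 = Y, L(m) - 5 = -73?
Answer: 6834210/4481 ≈ 1525.2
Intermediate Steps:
L(m) = -68 (L(m) = 5 - 73 = -68)
y(u, R) = 50 + u² (y(u, R) = u² + 50 = 50 + u²)
t(Y) = -7 + Y
a = 1582 (a = (50 + 40²) - 68 = (50 + 1600) - 68 = 1650 - 68 = 1582)
(-24831/13443 + a) + t(-48) = (-24831/13443 + 1582) + (-7 - 48) = (-24831*1/13443 + 1582) - 55 = (-8277/4481 + 1582) - 55 = 7080665/4481 - 55 = 6834210/4481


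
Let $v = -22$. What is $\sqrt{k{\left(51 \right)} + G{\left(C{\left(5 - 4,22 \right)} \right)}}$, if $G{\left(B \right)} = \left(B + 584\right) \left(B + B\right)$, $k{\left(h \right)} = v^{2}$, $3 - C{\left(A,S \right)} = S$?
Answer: $i \sqrt{20986} \approx 144.87 i$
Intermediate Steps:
$C{\left(A,S \right)} = 3 - S$
$k{\left(h \right)} = 484$ ($k{\left(h \right)} = \left(-22\right)^{2} = 484$)
$G{\left(B \right)} = 2 B \left(584 + B\right)$ ($G{\left(B \right)} = \left(584 + B\right) 2 B = 2 B \left(584 + B\right)$)
$\sqrt{k{\left(51 \right)} + G{\left(C{\left(5 - 4,22 \right)} \right)}} = \sqrt{484 + 2 \left(3 - 22\right) \left(584 + \left(3 - 22\right)\right)} = \sqrt{484 + 2 \left(-19\right) \left(584 - 19\right)} = \sqrt{484 + 2 \left(-19\right) 565} = \sqrt{484 - 21470} = \sqrt{-20986} = i \sqrt{20986}$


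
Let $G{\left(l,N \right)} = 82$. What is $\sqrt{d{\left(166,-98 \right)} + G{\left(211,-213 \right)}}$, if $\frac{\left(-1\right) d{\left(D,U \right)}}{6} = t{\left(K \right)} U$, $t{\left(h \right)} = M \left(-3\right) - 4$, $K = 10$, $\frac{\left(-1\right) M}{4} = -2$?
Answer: $i \sqrt{16382} \approx 127.99 i$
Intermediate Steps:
$M = 8$ ($M = \left(-4\right) \left(-2\right) = 8$)
$t{\left(h \right)} = -28$ ($t{\left(h \right)} = 8 \left(-3\right) - 4 = -24 - 4 = -28$)
$d{\left(D,U \right)} = 168 U$ ($d{\left(D,U \right)} = - 6 \left(- 28 U\right) = 168 U$)
$\sqrt{d{\left(166,-98 \right)} + G{\left(211,-213 \right)}} = \sqrt{168 \left(-98\right) + 82} = \sqrt{-16464 + 82} = \sqrt{-16382} = i \sqrt{16382}$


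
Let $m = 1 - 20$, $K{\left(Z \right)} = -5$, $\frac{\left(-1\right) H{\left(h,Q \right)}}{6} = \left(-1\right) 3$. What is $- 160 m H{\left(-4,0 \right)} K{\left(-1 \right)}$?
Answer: $-273600$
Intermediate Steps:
$H{\left(h,Q \right)} = 18$ ($H{\left(h,Q \right)} = - 6 \left(\left(-1\right) 3\right) = \left(-6\right) \left(-3\right) = 18$)
$m = -19$ ($m = 1 - 20 = -19$)
$- 160 m H{\left(-4,0 \right)} K{\left(-1 \right)} = - 160 \left(-19\right) 18 \left(-5\right) = - 160 \left(\left(-342\right) \left(-5\right)\right) = \left(-160\right) 1710 = -273600$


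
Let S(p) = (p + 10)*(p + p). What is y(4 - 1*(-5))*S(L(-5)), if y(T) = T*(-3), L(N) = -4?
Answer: 1296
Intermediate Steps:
S(p) = 2*p*(10 + p) (S(p) = (10 + p)*(2*p) = 2*p*(10 + p))
y(T) = -3*T
y(4 - 1*(-5))*S(L(-5)) = (-3*(4 - 1*(-5)))*(2*(-4)*(10 - 4)) = (-3*(4 + 5))*(2*(-4)*6) = -3*9*(-48) = -27*(-48) = 1296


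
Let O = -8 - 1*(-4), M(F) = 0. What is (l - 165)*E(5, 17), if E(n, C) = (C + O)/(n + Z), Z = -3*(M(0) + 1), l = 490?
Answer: 4225/2 ≈ 2112.5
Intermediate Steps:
O = -4 (O = -8 + 4 = -4)
Z = -3 (Z = -3*(0 + 1) = -3*1 = -3)
E(n, C) = (-4 + C)/(-3 + n) (E(n, C) = (C - 4)/(n - 3) = (-4 + C)/(-3 + n))
(l - 165)*E(5, 17) = (490 - 165)*((-4 + 17)/(-3 + 5)) = 325*(13/2) = 4225/2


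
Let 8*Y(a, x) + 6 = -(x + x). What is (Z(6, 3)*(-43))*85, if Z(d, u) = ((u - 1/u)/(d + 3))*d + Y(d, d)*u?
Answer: 654245/36 ≈ 18173.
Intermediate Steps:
Y(a, x) = -¾ - x/4 (Y(a, x) = -¾ + (-(x + x))/8 = -¾ + (-2*x)/8 = -¾ - x/4)
Z(d, u) = u*(-¾ - d/4) + d*(u - 1/u)/(3 + d) (Z(d, u) = ((u - 1/u)/(d + 3))*d + (-¾ - d/4)*u = ((u - 1/u)/(3 + d))*d + u*(-¾ - d/4) = d*(u - 1/u)/(3 + d) + u*(-¾ - d/4) = u*(-¾ - d/4) + d*(u - 1/u)/(3 + d))
(Z(6, 3)*(-43))*85 = (((¼)*(-9*3² - 4*6 - 1*6²*3² - 2*6*3²)/(3*(3 + 6)))*(-43))*85 = (((¼)*(⅓)*(-9*9 - 24 - 1*36*9 - 2*6*9)/9)*(-43))*85 = (((¼)*(⅓)*(⅑)*(-81 - 24 - 324 - 108))*(-43))*85 = (((¼)*(⅓)*(⅑)*(-537))*(-43))*85 = -179/36*(-43)*85 = (7697/36)*85 = 654245/36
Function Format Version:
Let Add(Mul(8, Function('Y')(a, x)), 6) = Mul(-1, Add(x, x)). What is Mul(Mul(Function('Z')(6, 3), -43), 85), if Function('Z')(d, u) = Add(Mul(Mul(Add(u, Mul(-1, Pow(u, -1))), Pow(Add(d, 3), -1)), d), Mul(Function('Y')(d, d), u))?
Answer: Rational(654245, 36) ≈ 18173.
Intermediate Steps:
Function('Y')(a, x) = Add(Rational(-3, 4), Mul(Rational(-1, 4), x)) (Function('Y')(a, x) = Add(Rational(-3, 4), Mul(Rational(1, 8), Mul(-1, Add(x, x)))) = Add(Rational(-3, 4), Mul(Rational(1, 8), Mul(-1, Mul(2, x)))) = Add(Rational(-3, 4), Mul(Rational(1, 8), Mul(-2, x))) = Add(Rational(-3, 4), Mul(Rational(-1, 4), x)))
Function('Z')(d, u) = Add(Mul(u, Add(Rational(-3, 4), Mul(Rational(-1, 4), d))), Mul(d, Pow(Add(3, d), -1), Add(u, Mul(-1, Pow(u, -1))))) (Function('Z')(d, u) = Add(Mul(Mul(Add(u, Mul(-1, Pow(u, -1))), Pow(Add(d, 3), -1)), d), Mul(Add(Rational(-3, 4), Mul(Rational(-1, 4), d)), u)) = Add(Mul(Mul(Add(u, Mul(-1, Pow(u, -1))), Pow(Add(3, d), -1)), d), Mul(u, Add(Rational(-3, 4), Mul(Rational(-1, 4), d)))) = Add(Mul(Mul(Pow(Add(3, d), -1), Add(u, Mul(-1, Pow(u, -1)))), d), Mul(u, Add(Rational(-3, 4), Mul(Rational(-1, 4), d)))) = Add(Mul(d, Pow(Add(3, d), -1), Add(u, Mul(-1, Pow(u, -1)))), Mul(u, Add(Rational(-3, 4), Mul(Rational(-1, 4), d)))) = Add(Mul(u, Add(Rational(-3, 4), Mul(Rational(-1, 4), d))), Mul(d, Pow(Add(3, d), -1), Add(u, Mul(-1, Pow(u, -1))))))
Mul(Mul(Function('Z')(6, 3), -43), 85) = Mul(Mul(Mul(Rational(1, 4), Pow(3, -1), Pow(Add(3, 6), -1), Add(Mul(-9, Pow(3, 2)), Mul(-4, 6), Mul(-1, Pow(6, 2), Pow(3, 2)), Mul(-2, 6, Pow(3, 2)))), -43), 85) = Mul(Mul(Mul(Rational(1, 4), Rational(1, 3), Pow(9, -1), Add(Mul(-9, 9), -24, Mul(-1, 36, 9), Mul(-2, 6, 9))), -43), 85) = Mul(Mul(Mul(Rational(1, 4), Rational(1, 3), Rational(1, 9), Add(-81, -24, -324, -108)), -43), 85) = Mul(Mul(Mul(Rational(1, 4), Rational(1, 3), Rational(1, 9), -537), -43), 85) = Mul(Mul(Rational(-179, 36), -43), 85) = Mul(Rational(7697, 36), 85) = Rational(654245, 36)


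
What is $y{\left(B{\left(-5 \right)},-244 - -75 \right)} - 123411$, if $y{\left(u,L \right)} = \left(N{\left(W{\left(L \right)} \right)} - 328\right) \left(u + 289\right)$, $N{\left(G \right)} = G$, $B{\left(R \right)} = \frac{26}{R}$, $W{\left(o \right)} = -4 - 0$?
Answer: $- \frac{1088163}{5} \approx -2.1763 \cdot 10^{5}$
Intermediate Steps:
$W{\left(o \right)} = -4$ ($W{\left(o \right)} = -4 + 0 = -4$)
$y{\left(u,L \right)} = -95948 - 332 u$ ($y{\left(u,L \right)} = \left(-4 - 328\right) \left(u + 289\right) = - 332 \left(289 + u\right) = -95948 - 332 u$)
$y{\left(B{\left(-5 \right)},-244 - -75 \right)} - 123411 = \left(-95948 - 332 \frac{26}{-5}\right) - 123411 = \left(-95948 - 332 \cdot 26 \left(- \frac{1}{5}\right)\right) - 123411 = \left(-95948 - - \frac{8632}{5}\right) - 123411 = \left(-95948 + \frac{8632}{5}\right) - 123411 = - \frac{471108}{5} - 123411 = - \frac{1088163}{5}$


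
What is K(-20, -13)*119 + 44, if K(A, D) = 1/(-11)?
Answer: 365/11 ≈ 33.182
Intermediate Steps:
K(A, D) = -1/11
K(-20, -13)*119 + 44 = -1/11*119 + 44 = -119/11 + 44 = 365/11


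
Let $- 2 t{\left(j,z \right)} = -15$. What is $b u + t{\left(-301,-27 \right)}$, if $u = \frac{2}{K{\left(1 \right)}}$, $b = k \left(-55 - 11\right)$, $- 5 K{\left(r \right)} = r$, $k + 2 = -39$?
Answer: $- \frac{54105}{2} \approx -27053.0$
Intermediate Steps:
$k = -41$ ($k = -2 - 39 = -41$)
$K{\left(r \right)} = - \frac{r}{5}$
$t{\left(j,z \right)} = \frac{15}{2}$ ($t{\left(j,z \right)} = \left(- \frac{1}{2}\right) \left(-15\right) = \frac{15}{2}$)
$b = 2706$ ($b = - 41 \left(-55 - 11\right) = \left(-41\right) \left(-66\right) = 2706$)
$u = -10$ ($u = \frac{2}{\left(- \frac{1}{5}\right) 1} = \frac{2}{- \frac{1}{5}} = 2 \left(-5\right) = -10$)
$b u + t{\left(-301,-27 \right)} = 2706 \left(-10\right) + \frac{15}{2} = -27060 + \frac{15}{2} = - \frac{54105}{2}$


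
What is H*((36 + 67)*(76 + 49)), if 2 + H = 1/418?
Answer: -10750625/418 ≈ -25719.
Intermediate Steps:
H = -835/418 (H = -2 + 1/418 = -835/418 ≈ -1.9976)
H*((36 + 67)*(76 + 49)) = -835*(36 + 67)*(76 + 49)/418 = -86005*125/418 = -835/418*12875 = -10750625/418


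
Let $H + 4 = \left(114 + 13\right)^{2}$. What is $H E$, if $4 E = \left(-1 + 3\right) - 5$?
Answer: $- \frac{48375}{4} \approx -12094.0$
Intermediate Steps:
$H = 16125$ ($H = -4 + \left(114 + 13\right)^{2} = -4 + 127^{2} = -4 + 16129 = 16125$)
$E = - \frac{3}{4}$ ($E = \frac{\left(-1 + 3\right) - 5}{4} = \frac{2 - 5}{4} = \frac{1}{4} \left(-3\right) = - \frac{3}{4} \approx -0.75$)
$H E = 16125 \left(- \frac{3}{4}\right) = - \frac{48375}{4}$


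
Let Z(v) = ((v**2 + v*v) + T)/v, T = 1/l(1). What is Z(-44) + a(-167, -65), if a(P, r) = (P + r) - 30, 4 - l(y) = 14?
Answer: -153999/440 ≈ -350.00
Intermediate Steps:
l(y) = -10 (l(y) = 4 - 1*14 = 4 - 14 = -10)
a(P, r) = -30 + P + r
T = -1/10 (T = 1/(-10) = -1/10 ≈ -0.10000)
Z(v) = (-1/10 + 2*v**2)/v (Z(v) = ((v**2 + v*v) - 1/10)/v = ((v**2 + v**2) - 1/10)/v = (2*v**2 - 1/10)/v = (-1/10 + 2*v**2)/v)
Z(-44) + a(-167, -65) = (2*(-44) - 1/10/(-44)) + (-30 - 167 - 65) = (-88 - 1/10*(-1/44)) - 262 = (-88 + 1/440) - 262 = -38719/440 - 262 = -153999/440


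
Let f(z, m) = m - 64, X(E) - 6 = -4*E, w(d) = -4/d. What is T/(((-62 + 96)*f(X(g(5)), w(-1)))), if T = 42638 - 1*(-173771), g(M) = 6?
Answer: -216409/2040 ≈ -106.08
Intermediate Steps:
X(E) = 6 - 4*E
f(z, m) = -64 + m
T = 216409 (T = 42638 + 173771 = 216409)
T/(((-62 + 96)*f(X(g(5)), w(-1)))) = 216409/(((-62 + 96)*(-64 - 4/(-1)))) = 216409/((34*(-64 - 4*(-1)))) = 216409/((34*(-64 + 4))) = 216409/((34*(-60))) = 216409/(-2040) = 216409*(-1/2040) = -216409/2040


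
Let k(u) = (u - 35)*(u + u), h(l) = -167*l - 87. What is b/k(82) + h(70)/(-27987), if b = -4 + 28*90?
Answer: 40298102/53930949 ≈ 0.74722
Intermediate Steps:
h(l) = -87 - 167*l
b = 2516 (b = -4 + 2520 = 2516)
k(u) = 2*u*(-35 + u) (k(u) = (-35 + u)*(2*u) = 2*u*(-35 + u))
b/k(82) + h(70)/(-27987) = 2516/((2*82*(-35 + 82))) + (-87 - 167*70)/(-27987) = 2516/((2*82*47)) + (-87 - 11690)*(-1/27987) = 2516/7708 - 11777*(-1/27987) = 2516*(1/7708) + 11777/27987 = 629/1927 + 11777/27987 = 40298102/53930949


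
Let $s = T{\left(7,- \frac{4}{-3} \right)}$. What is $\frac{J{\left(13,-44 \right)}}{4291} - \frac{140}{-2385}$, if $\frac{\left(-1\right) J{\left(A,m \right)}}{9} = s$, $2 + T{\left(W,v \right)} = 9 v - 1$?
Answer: $\frac{81511}{2046807} \approx 0.039823$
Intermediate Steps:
$T{\left(W,v \right)} = -3 + 9 v$ ($T{\left(W,v \right)} = -2 + \left(9 v - 1\right) = -2 + \left(-1 + 9 v\right) = -3 + 9 v$)
$s = 9$ ($s = -3 + 9 \left(- \frac{4}{-3}\right) = -3 + 9 \left(\left(-4\right) \left(- \frac{1}{3}\right)\right) = -3 + 9 \cdot \frac{4}{3} = -3 + 12 = 9$)
$J{\left(A,m \right)} = -81$ ($J{\left(A,m \right)} = \left(-9\right) 9 = -81$)
$\frac{J{\left(13,-44 \right)}}{4291} - \frac{140}{-2385} = - \frac{81}{4291} - \frac{140}{-2385} = \left(-81\right) \frac{1}{4291} - - \frac{28}{477} = - \frac{81}{4291} + \frac{28}{477} = \frac{81511}{2046807}$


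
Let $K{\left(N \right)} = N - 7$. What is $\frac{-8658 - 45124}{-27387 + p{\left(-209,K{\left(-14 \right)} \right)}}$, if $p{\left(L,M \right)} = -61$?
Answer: $\frac{26891}{13724} \approx 1.9594$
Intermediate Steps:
$K{\left(N \right)} = -7 + N$ ($K{\left(N \right)} = N - 7 = -7 + N$)
$\frac{-8658 - 45124}{-27387 + p{\left(-209,K{\left(-14 \right)} \right)}} = \frac{-8658 - 45124}{-27387 - 61} = - \frac{53782}{-27448} = \left(-53782\right) \left(- \frac{1}{27448}\right) = \frac{26891}{13724}$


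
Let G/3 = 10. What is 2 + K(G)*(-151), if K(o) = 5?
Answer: -753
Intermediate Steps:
G = 30 (G = 3*10 = 30)
2 + K(G)*(-151) = 2 + 5*(-151) = 2 - 755 = -753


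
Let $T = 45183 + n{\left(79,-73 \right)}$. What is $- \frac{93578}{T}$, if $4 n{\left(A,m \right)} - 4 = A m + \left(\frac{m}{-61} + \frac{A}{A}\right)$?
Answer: $- \frac{22833032}{10673243} \approx -2.1393$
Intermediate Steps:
$n{\left(A,m \right)} = \frac{5}{4} - \frac{m}{244} + \frac{A m}{4}$ ($n{\left(A,m \right)} = 1 + \frac{A m + \left(\frac{m}{-61} + \frac{A}{A}\right)}{4} = 1 + \frac{A m + \left(m \left(- \frac{1}{61}\right) + 1\right)}{4} = 1 + \frac{A m - \left(-1 + \frac{m}{61}\right)}{4} = 1 + \frac{1 - \frac{m}{61} + A m}{4} = 1 + \left(\frac{1}{4} - \frac{m}{244} + \frac{A m}{4}\right) = \frac{5}{4} - \frac{m}{244} + \frac{A m}{4}$)
$T = \frac{10673243}{244}$ ($T = 45183 + \left(\frac{5}{4} - - \frac{73}{244} + \frac{1}{4} \cdot 79 \left(-73\right)\right) = 45183 + \left(\frac{5}{4} + \frac{73}{244} - \frac{5767}{4}\right) = 45183 - \frac{351409}{244} = \frac{10673243}{244} \approx 43743.0$)
$- \frac{93578}{T} = - \frac{93578}{\frac{10673243}{244}} = \left(-93578\right) \frac{244}{10673243} = - \frac{22833032}{10673243}$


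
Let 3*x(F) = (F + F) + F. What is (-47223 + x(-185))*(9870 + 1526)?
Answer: -540261568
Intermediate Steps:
x(F) = F (x(F) = ((F + F) + F)/3 = (2*F + F)/3 = (3*F)/3 = F)
(-47223 + x(-185))*(9870 + 1526) = (-47223 - 185)*(9870 + 1526) = -47408*11396 = -540261568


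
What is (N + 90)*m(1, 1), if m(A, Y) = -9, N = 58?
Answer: -1332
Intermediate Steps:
(N + 90)*m(1, 1) = (58 + 90)*(-9) = 148*(-9) = -1332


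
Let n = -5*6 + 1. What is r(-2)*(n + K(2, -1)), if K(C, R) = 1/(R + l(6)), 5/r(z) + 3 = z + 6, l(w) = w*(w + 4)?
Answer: -8550/59 ≈ -144.92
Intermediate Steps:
l(w) = w*(4 + w)
r(z) = 5/(3 + z) (r(z) = 5/(-3 + (z + 6)) = 5/(-3 + (6 + z)) = 5/(3 + z))
n = -29 (n = -30 + 1 = -29)
K(C, R) = 1/(60 + R) (K(C, R) = 1/(R + 6*(4 + 6)) = 1/(R + 6*10) = 1/(R + 60) = 1/(60 + R))
r(-2)*(n + K(2, -1)) = (5/(3 - 2))*(-29 + 1/(60 - 1)) = (5/1)*(-29 + 1/59) = (5*1)*(-29 + 1/59) = 5*(-1710/59) = -8550/59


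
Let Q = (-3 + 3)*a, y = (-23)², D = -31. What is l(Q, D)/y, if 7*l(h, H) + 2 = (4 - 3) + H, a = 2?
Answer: -32/3703 ≈ -0.0086416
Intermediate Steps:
y = 529
Q = 0 (Q = (-3 + 3)*2 = 0*2 = 0)
l(h, H) = -⅐ + H/7 (l(h, H) = -2/7 + ((4 - 3) + H)/7 = -2/7 + (1 + H)/7 = -2/7 + (⅐ + H/7) = -⅐ + H/7)
l(Q, D)/y = (-⅐ + (⅐)*(-31))/529 = (-⅐ - 31/7)*(1/529) = -32/7*1/529 = -32/3703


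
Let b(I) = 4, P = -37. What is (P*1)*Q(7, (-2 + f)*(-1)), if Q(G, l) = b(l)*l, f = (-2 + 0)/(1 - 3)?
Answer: -148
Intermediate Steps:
f = 1 (f = -2/(-2) = -2*(-½) = 1)
Q(G, l) = 4*l
(P*1)*Q(7, (-2 + f)*(-1)) = (-37*1)*(4*((-2 + 1)*(-1))) = -148*(-1*(-1)) = -148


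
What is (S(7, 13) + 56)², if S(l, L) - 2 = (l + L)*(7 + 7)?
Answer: 114244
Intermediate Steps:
S(l, L) = 2 + 14*L + 14*l (S(l, L) = 2 + (l + L)*(7 + 7) = 2 + (L + l)*14 = 2 + (14*L + 14*l) = 2 + 14*L + 14*l)
(S(7, 13) + 56)² = ((2 + 14*13 + 14*7) + 56)² = ((2 + 182 + 98) + 56)² = (282 + 56)² = 338² = 114244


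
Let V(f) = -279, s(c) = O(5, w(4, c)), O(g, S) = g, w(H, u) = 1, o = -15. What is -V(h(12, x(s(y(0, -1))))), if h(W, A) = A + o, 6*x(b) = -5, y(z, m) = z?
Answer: 279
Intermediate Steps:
s(c) = 5
x(b) = -⅚ (x(b) = (⅙)*(-5) = -⅚)
h(W, A) = -15 + A (h(W, A) = A - 15 = -15 + A)
-V(h(12, x(s(y(0, -1))))) = -1*(-279) = 279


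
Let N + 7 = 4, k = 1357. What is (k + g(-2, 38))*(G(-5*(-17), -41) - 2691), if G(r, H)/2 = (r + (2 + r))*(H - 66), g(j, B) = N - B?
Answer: -51980684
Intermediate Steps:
N = -3 (N = -7 + 4 = -3)
g(j, B) = -3 - B
G(r, H) = 2*(-66 + H)*(2 + 2*r) (G(r, H) = 2*((r + (2 + r))*(H - 66)) = 2*((2 + 2*r)*(-66 + H)) = 2*((-66 + H)*(2 + 2*r)) = 2*(-66 + H)*(2 + 2*r))
(k + g(-2, 38))*(G(-5*(-17), -41) - 2691) = (1357 + (-3 - 1*38))*((-264 - (-1320)*(-17) + 4*(-41) + 4*(-41)*(-5*(-17))) - 2691) = (1357 + (-3 - 38))*((-264 - 264*85 - 164 + 4*(-41)*85) - 2691) = (1357 - 41)*((-264 - 22440 - 164 - 13940) - 2691) = 1316*(-36808 - 2691) = 1316*(-39499) = -51980684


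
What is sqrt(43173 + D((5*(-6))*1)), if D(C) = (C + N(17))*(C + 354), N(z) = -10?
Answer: 9*sqrt(373) ≈ 173.82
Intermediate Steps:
D(C) = (-10 + C)*(354 + C) (D(C) = (C - 10)*(C + 354) = (-10 + C)*(354 + C))
sqrt(43173 + D((5*(-6))*1)) = sqrt(43173 + (-3540 + ((5*(-6))*1)**2 + 344*((5*(-6))*1))) = sqrt(43173 + (-3540 + (-30*1)**2 + 344*(-30*1))) = sqrt(43173 + (-3540 + (-30)**2 + 344*(-30))) = sqrt(43173 + (-3540 + 900 - 10320)) = sqrt(43173 - 12960) = sqrt(30213) = 9*sqrt(373)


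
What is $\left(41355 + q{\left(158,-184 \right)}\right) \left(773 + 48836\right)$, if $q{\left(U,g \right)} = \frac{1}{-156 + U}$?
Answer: $\frac{4103209999}{2} \approx 2.0516 \cdot 10^{9}$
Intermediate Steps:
$\left(41355 + q{\left(158,-184 \right)}\right) \left(773 + 48836\right) = \left(41355 + \frac{1}{-156 + 158}\right) \left(773 + 48836\right) = \left(41355 + \frac{1}{2}\right) 49609 = \frac{82711}{2} \cdot 49609 = \frac{4103209999}{2}$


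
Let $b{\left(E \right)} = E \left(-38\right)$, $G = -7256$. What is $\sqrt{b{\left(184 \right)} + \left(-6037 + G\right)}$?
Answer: $i \sqrt{20285} \approx 142.43 i$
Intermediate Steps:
$b{\left(E \right)} = - 38 E$
$\sqrt{b{\left(184 \right)} + \left(-6037 + G\right)} = \sqrt{\left(-38\right) 184 - 13293} = \sqrt{-6992 - 13293} = \sqrt{-20285} = i \sqrt{20285}$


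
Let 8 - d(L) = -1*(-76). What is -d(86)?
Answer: 68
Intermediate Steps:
d(L) = -68 (d(L) = 8 - (-1)*(-76) = 8 - 1*76 = 8 - 76 = -68)
-d(86) = -1*(-68) = 68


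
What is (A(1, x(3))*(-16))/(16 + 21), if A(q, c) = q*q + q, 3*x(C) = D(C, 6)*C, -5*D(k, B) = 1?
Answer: -32/37 ≈ -0.86486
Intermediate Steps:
D(k, B) = -⅕ (D(k, B) = -⅕*1 = -⅕)
x(C) = -C/15 (x(C) = (-C/5)/3 = -C/15)
A(q, c) = q + q² (A(q, c) = q² + q = q + q²)
(A(1, x(3))*(-16))/(16 + 21) = ((1*(1 + 1))*(-16))/(16 + 21) = ((1*2)*(-16))/37 = (2*(-16))*(1/37) = -32*1/37 = -32/37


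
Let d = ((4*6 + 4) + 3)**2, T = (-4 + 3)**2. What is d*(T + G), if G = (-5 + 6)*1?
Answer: 1922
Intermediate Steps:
G = 1 (G = 1*1 = 1)
T = 1 (T = (-1)**2 = 1)
d = 961 (d = ((24 + 4) + 3)**2 = (28 + 3)**2 = 31**2 = 961)
d*(T + G) = 961*(1 + 1) = 961*2 = 1922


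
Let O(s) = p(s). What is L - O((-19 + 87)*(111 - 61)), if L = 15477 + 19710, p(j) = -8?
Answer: 35195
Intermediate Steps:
O(s) = -8
L = 35187
L - O((-19 + 87)*(111 - 61)) = 35187 - 1*(-8) = 35187 + 8 = 35195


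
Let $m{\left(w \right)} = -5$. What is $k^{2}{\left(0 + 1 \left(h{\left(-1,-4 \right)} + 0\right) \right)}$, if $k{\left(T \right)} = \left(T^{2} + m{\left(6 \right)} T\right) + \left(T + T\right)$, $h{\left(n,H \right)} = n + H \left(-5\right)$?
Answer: $92416$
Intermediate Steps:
$h{\left(n,H \right)} = n - 5 H$
$k{\left(T \right)} = T^{2} - 3 T$ ($k{\left(T \right)} = \left(T^{2} - 5 T\right) + \left(T + T\right) = \left(T^{2} - 5 T\right) + 2 T = T^{2} - 3 T$)
$k^{2}{\left(0 + 1 \left(h{\left(-1,-4 \right)} + 0\right) \right)} = \left(\left(0 + 1 \left(\left(-1 - -20\right) + 0\right)\right) \left(-3 + \left(0 + 1 \left(\left(-1 - -20\right) + 0\right)\right)\right)\right)^{2} = \left(\left(0 + 1 \left(\left(-1 + 20\right) + 0\right)\right) \left(-3 + \left(0 + 1 \left(\left(-1 + 20\right) + 0\right)\right)\right)\right)^{2} = \left(\left(0 + 1 \left(19 + 0\right)\right) \left(-3 + \left(0 + 1 \left(19 + 0\right)\right)\right)\right)^{2} = \left(\left(0 + 1 \cdot 19\right) \left(-3 + \left(0 + 1 \cdot 19\right)\right)\right)^{2} = \left(\left(0 + 19\right) \left(-3 + \left(0 + 19\right)\right)\right)^{2} = \left(19 \left(-3 + 19\right)\right)^{2} = \left(19 \cdot 16\right)^{2} = 304^{2} = 92416$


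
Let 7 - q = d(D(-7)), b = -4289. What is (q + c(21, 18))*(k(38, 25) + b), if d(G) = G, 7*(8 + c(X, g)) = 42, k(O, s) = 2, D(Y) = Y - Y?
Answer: -21435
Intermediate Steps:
D(Y) = 0
c(X, g) = -2 (c(X, g) = -8 + (⅐)*42 = -8 + 6 = -2)
q = 7 (q = 7 - 1*0 = 7 + 0 = 7)
(q + c(21, 18))*(k(38, 25) + b) = (7 - 2)*(2 - 4289) = 5*(-4287) = -21435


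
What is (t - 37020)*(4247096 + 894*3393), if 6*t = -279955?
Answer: -1827662954425/3 ≈ -6.0922e+11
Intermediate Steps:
t = -279955/6 (t = (⅙)*(-279955) = -279955/6 ≈ -46659.)
(t - 37020)*(4247096 + 894*3393) = (-279955/6 - 37020)*(4247096 + 894*3393) = -502075*(4247096 + 3033342)/6 = -502075/6*7280438 = -1827662954425/3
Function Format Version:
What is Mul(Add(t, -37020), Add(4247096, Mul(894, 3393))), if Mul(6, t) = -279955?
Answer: Rational(-1827662954425, 3) ≈ -6.0922e+11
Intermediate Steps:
t = Rational(-279955, 6) (t = Mul(Rational(1, 6), -279955) = Rational(-279955, 6) ≈ -46659.)
Mul(Add(t, -37020), Add(4247096, Mul(894, 3393))) = Mul(Add(Rational(-279955, 6), -37020), Add(4247096, Mul(894, 3393))) = Mul(Rational(-502075, 6), Add(4247096, 3033342)) = Mul(Rational(-502075, 6), 7280438) = Rational(-1827662954425, 3)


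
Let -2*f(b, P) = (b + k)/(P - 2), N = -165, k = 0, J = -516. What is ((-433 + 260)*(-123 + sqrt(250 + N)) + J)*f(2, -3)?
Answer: 20763/5 - 173*sqrt(85)/5 ≈ 3833.6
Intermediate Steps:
f(b, P) = -b/(2*(-2 + P)) (f(b, P) = -(b + 0)/(2*(P - 2)) = -b/(2*(-2 + P)))
((-433 + 260)*(-123 + sqrt(250 + N)) + J)*f(2, -3) = ((-433 + 260)*(-123 + sqrt(250 - 165)) - 516)*(-1*2/(-4 + 2*(-3))) = (-173*(-123 + sqrt(85)) - 516)*(-1*2/(-4 - 6)) = ((21279 - 173*sqrt(85)) - 516)*(-1*2/(-10)) = (20763 - 173*sqrt(85))*(-1*2*(-1/10)) = (20763 - 173*sqrt(85))*(1/5) = 20763/5 - 173*sqrt(85)/5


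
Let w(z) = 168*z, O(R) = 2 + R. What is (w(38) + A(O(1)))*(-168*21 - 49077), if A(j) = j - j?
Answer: -335830320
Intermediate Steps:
A(j) = 0
(w(38) + A(O(1)))*(-168*21 - 49077) = (168*38 + 0)*(-168*21 - 49077) = (6384 + 0)*(-3528 - 49077) = 6384*(-52605) = -335830320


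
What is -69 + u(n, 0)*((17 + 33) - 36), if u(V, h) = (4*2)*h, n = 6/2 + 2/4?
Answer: -69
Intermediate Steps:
n = 7/2 (n = 6*(1/2) + 2*(1/4) = 3 + 1/2 = 7/2 ≈ 3.5000)
u(V, h) = 8*h
-69 + u(n, 0)*((17 + 33) - 36) = -69 + (8*0)*((17 + 33) - 36) = -69 + 0*(50 - 36) = -69 + 0*14 = -69 + 0 = -69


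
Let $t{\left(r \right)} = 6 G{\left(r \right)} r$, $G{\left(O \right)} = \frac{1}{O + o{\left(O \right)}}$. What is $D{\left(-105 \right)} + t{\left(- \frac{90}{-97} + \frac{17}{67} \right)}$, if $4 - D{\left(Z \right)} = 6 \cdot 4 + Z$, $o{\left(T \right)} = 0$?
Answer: $91$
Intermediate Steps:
$G{\left(O \right)} = \frac{1}{O}$ ($G{\left(O \right)} = \frac{1}{O + 0} = \frac{1}{O}$)
$D{\left(Z \right)} = -20 - Z$ ($D{\left(Z \right)} = 4 - \left(6 \cdot 4 + Z\right) = 4 - \left(24 + Z\right) = -20 - Z$)
$t{\left(r \right)} = 6$ ($t{\left(r \right)} = \frac{6}{r} r = 6$)
$D{\left(-105 \right)} + t{\left(- \frac{90}{-97} + \frac{17}{67} \right)} = \left(-20 - -105\right) + 6 = \left(-20 + 105\right) + 6 = 85 + 6 = 91$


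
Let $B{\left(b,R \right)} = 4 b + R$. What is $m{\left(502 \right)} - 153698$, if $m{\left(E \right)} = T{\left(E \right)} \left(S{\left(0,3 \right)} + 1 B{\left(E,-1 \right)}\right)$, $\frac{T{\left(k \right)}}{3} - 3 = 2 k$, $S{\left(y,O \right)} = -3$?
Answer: $5900386$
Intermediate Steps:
$T{\left(k \right)} = 9 + 6 k$ ($T{\left(k \right)} = 9 + 3 \cdot 2 k = 9 + 6 k$)
$B{\left(b,R \right)} = R + 4 b$
$m{\left(E \right)} = \left(-4 + 4 E\right) \left(9 + 6 E\right)$ ($m{\left(E \right)} = \left(9 + 6 E\right) \left(-3 + 1 \left(-1 + 4 E\right)\right) = \left(9 + 6 E\right) \left(-3 + \left(-1 + 4 E\right)\right) = \left(9 + 6 E\right) \left(-4 + 4 E\right) = \left(-4 + 4 E\right) \left(9 + 6 E\right)$)
$m{\left(502 \right)} - 153698 = 12 \left(-1 + 502\right) \left(3 + 2 \cdot 502\right) - 153698 = 12 \cdot 501 \left(3 + 1004\right) - 153698 = 12 \cdot 501 \cdot 1007 - 153698 = 6054084 - 153698 = 5900386$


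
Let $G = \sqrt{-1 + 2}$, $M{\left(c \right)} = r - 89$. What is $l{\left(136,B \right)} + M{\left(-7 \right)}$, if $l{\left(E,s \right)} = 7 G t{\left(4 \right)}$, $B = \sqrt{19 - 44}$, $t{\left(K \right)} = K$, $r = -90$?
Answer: $-151$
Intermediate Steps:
$M{\left(c \right)} = -179$ ($M{\left(c \right)} = -90 - 89 = -179$)
$G = 1$ ($G = \sqrt{1} = 1$)
$B = 5 i$ ($B = \sqrt{-25} = 5 i \approx 5.0 i$)
$l{\left(E,s \right)} = 28$ ($l{\left(E,s \right)} = 7 \cdot 1 \cdot 4 = 7 \cdot 4 = 28$)
$l{\left(136,B \right)} + M{\left(-7 \right)} = 28 - 179 = -151$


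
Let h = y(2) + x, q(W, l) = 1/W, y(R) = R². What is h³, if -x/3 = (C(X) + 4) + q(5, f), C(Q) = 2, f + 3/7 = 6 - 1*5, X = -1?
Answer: -389017/125 ≈ -3112.1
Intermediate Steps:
f = 4/7 (f = -3/7 + (6 - 1*5) = -3/7 + (6 - 5) = -3/7 + 1 = 4/7 ≈ 0.57143)
x = -93/5 (x = -3*((2 + 4) + 1/5) = -3*(6 + ⅕) = -3*31/5 = -93/5 ≈ -18.600)
h = -73/5 (h = 2² - 93/5 = 4 - 93/5 = -73/5 ≈ -14.600)
h³ = (-73/5)³ = -389017/125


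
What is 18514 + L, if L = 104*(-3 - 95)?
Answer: 8322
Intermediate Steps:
L = -10192 (L = 104*(-98) = -10192)
18514 + L = 18514 - 10192 = 8322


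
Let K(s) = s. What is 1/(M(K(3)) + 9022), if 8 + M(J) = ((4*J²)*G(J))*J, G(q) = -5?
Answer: 1/8474 ≈ 0.00011801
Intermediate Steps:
M(J) = -8 - 20*J³ (M(J) = -8 + ((4*J²)*(-5))*J = -8 + (-20*J²)*J = -8 - 20*J³)
1/(M(K(3)) + 9022) = 1/((-8 - 20*3³) + 9022) = 1/((-8 - 20*27) + 9022) = 1/((-8 - 540) + 9022) = 1/(-548 + 9022) = 1/8474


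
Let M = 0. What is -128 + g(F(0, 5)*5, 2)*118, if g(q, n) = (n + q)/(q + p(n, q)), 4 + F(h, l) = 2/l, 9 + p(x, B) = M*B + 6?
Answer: -800/21 ≈ -38.095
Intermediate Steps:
p(x, B) = -3 (p(x, B) = -9 + (0*B + 6) = -9 + (0 + 6) = -9 + 6 = -3)
F(h, l) = -4 + 2/l
g(q, n) = (n + q)/(-3 + q) (g(q, n) = (n + q)/(q - 3) = (n + q)/(-3 + q))
-128 + g(F(0, 5)*5, 2)*118 = -128 + ((2 + (-4 + 2/5)*5)/(-3 + (-4 + 2/5)*5))*118 = -128 + ((2 + (-4 + 2*(⅕))*5)/(-3 + (-4 + 2*(⅕))*5))*118 = -128 + ((2 + (-4 + ⅖)*5)/(-3 + (-4 + ⅖)*5))*118 = -128 + ((2 - 18/5*5)/(-3 - 18/5*5))*118 = -128 + ((2 - 18)/(-3 - 18))*118 = -128 + (-16/(-21))*118 = -128 - 1/21*(-16)*118 = -128 + (16/21)*118 = -128 + 1888/21 = -800/21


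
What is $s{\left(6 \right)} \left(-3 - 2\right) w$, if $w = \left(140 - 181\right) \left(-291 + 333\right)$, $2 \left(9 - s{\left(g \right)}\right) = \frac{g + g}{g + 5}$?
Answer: $\frac{800730}{11} \approx 72794.0$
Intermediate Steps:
$s{\left(g \right)} = 9 - \frac{g}{5 + g}$ ($s{\left(g \right)} = 9 - \frac{\left(g + g\right) \frac{1}{g + 5}}{2} = 9 - \frac{2 g \frac{1}{5 + g}}{2} = 9 - \frac{g}{5 + g}$)
$w = -1722$ ($w = \left(-41\right) 42 = -1722$)
$s{\left(6 \right)} \left(-3 - 2\right) w = \frac{45 + 8 \cdot 6}{5 + 6} \left(-3 - 2\right) \left(-1722\right) = \frac{45 + 48}{11} \left(-5\right) \left(-1722\right) = \frac{1}{11} \cdot 93 \left(-5\right) \left(-1722\right) = \frac{93}{11} \left(-5\right) \left(-1722\right) = \left(- \frac{465}{11}\right) \left(-1722\right) = \frac{800730}{11}$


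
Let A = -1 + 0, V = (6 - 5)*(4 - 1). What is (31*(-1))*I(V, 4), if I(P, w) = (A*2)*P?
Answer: 186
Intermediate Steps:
V = 3 (V = 1*3 = 3)
A = -1
I(P, w) = -2*P (I(P, w) = (-1*2)*P = -2*P)
(31*(-1))*I(V, 4) = (31*(-1))*(-2*3) = -31*(-6) = 186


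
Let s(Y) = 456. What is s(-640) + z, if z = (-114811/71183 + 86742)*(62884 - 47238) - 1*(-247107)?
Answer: 96622925771879/71183 ≈ 1.3574e+9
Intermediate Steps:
z = 96622893312431/71183 (z = (-114811*1/71183 + 86742)*15646 + 247107 = (-114811/71183 + 86742)*15646 + 247107 = (6174440975/71183)*15646 + 247107 = 96605303494850/71183 + 247107 = 96622893312431/71183 ≈ 1.3574e+9)
s(-640) + z = 456 + 96622893312431/71183 = 96622925771879/71183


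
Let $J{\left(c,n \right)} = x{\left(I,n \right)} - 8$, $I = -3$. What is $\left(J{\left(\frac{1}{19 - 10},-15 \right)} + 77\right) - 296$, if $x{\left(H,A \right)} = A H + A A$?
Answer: $43$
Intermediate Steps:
$x{\left(H,A \right)} = A^{2} + A H$ ($x{\left(H,A \right)} = A H + A^{2} = A^{2} + A H$)
$J{\left(c,n \right)} = -8 + n \left(-3 + n\right)$ ($J{\left(c,n \right)} = n \left(n - 3\right) - 8 = n \left(-3 + n\right) - 8 = -8 + n \left(-3 + n\right)$)
$\left(J{\left(\frac{1}{19 - 10},-15 \right)} + 77\right) - 296 = \left(\left(-8 - 15 \left(-3 - 15\right)\right) + 77\right) - 296 = \left(\left(-8 - -270\right) + 77\right) - 296 = \left(\left(-8 + 270\right) + 77\right) - 296 = \left(262 + 77\right) - 296 = 339 - 296 = 43$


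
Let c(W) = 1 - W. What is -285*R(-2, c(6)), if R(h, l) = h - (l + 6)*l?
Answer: -855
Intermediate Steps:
R(h, l) = h - l*(6 + l) (R(h, l) = h - (6 + l)*l = h - l*(6 + l))
-285*R(-2, c(6)) = -285*(-2 - (1 - 1*6)² - 6*(1 - 1*6)) = -285*(-2 - (1 - 6)² - 6*(1 - 6)) = -285*(-2 - 1*(-5)² - 6*(-5)) = -285*(-2 - 1*25 + 30) = -285*(-2 - 25 + 30) = -285*3 = -855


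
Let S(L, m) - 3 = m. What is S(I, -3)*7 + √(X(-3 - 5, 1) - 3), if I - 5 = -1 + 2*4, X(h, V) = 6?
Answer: √3 ≈ 1.7320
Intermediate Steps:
I = 12 (I = 5 + (-1 + 2*4) = 5 + (-1 + 8) = 5 + 7 = 12)
S(L, m) = 3 + m
S(I, -3)*7 + √(X(-3 - 5, 1) - 3) = (3 - 3)*7 + √(6 - 3) = 0*7 + √3 = 0 + √3 = √3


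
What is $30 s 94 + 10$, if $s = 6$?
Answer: $16930$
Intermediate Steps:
$30 s 94 + 10 = 30 \cdot 6 \cdot 94 + 10 = 180 \cdot 94 + 10 = 16920 + 10 = 16930$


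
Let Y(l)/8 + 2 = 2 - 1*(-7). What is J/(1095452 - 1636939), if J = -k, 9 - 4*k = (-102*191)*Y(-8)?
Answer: 1091001/2165948 ≈ 0.50371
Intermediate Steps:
Y(l) = 56 (Y(l) = -16 + 8*(2 - 1*(-7)) = -16 + 8*(2 + 7) = -16 + 8*9 = -16 + 72 = 56)
k = 1091001/4 (k = 9/4 - (-102*191)*56/4 = 9/4 - (-9741)*56/2 = 9/4 - ¼*(-1090992) = 9/4 + 272748 = 1091001/4 ≈ 2.7275e+5)
J = -1091001/4 (J = -1*1091001/4 = -1091001/4 ≈ -2.7275e+5)
J/(1095452 - 1636939) = -1091001/(4*(1095452 - 1636939)) = -1091001/4/(-541487) = -1091001/4*(-1/541487) = 1091001/2165948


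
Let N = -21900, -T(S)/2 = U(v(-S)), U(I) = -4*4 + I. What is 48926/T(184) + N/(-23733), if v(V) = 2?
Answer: 193628993/110754 ≈ 1748.3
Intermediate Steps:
U(I) = -16 + I
T(S) = 28 (T(S) = -2*(-16 + 2) = -2*(-14) = 28)
48926/T(184) + N/(-23733) = 48926/28 - 21900/(-23733) = 48926*(1/28) - 21900*(-1/23733) = 24463/14 + 7300/7911 = 193628993/110754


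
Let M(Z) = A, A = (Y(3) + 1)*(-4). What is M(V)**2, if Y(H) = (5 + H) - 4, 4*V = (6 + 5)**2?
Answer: 400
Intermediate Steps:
V = 121/4 (V = (6 + 5)**2/4 = (1/4)*11**2 = (1/4)*121 = 121/4 ≈ 30.250)
Y(H) = 1 + H
A = -20 (A = ((1 + 3) + 1)*(-4) = (4 + 1)*(-4) = 5*(-4) = -20)
M(Z) = -20
M(V)**2 = (-20)**2 = 400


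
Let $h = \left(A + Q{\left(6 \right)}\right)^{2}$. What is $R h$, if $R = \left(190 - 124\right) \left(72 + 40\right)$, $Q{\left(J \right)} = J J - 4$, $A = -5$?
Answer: $5388768$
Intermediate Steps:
$Q{\left(J \right)} = -4 + J^{2}$ ($Q{\left(J \right)} = J^{2} - 4 = -4 + J^{2}$)
$R = 7392$ ($R = 66 \cdot 112 = 7392$)
$h = 729$ ($h = \left(-5 - \left(4 - 6^{2}\right)\right)^{2} = \left(-5 + \left(-4 + 36\right)\right)^{2} = \left(-5 + 32\right)^{2} = 27^{2} = 729$)
$R h = 7392 \cdot 729 = 5388768$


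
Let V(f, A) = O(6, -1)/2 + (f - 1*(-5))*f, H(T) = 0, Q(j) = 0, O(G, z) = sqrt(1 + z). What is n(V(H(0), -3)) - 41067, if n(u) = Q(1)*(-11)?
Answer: -41067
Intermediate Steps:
V(f, A) = f*(5 + f) (V(f, A) = sqrt(1 - 1)/2 + (f - 1*(-5))*f = sqrt(0)*(1/2) + (f + 5)*f = 0*(1/2) + (5 + f)*f = 0 + f*(5 + f) = f*(5 + f))
n(u) = 0 (n(u) = 0*(-11) = 0)
n(V(H(0), -3)) - 41067 = 0 - 41067 = -41067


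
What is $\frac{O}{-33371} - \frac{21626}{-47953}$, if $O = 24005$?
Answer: $- \frac{429430519}{1600239563} \approx -0.26835$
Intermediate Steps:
$\frac{O}{-33371} - \frac{21626}{-47953} = \frac{24005}{-33371} - \frac{21626}{-47953} = 24005 \left(- \frac{1}{33371}\right) - - \frac{21626}{47953} = - \frac{24005}{33371} + \frac{21626}{47953} = - \frac{429430519}{1600239563}$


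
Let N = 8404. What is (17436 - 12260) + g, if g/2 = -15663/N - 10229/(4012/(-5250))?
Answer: 134627517917/4214606 ≈ 31943.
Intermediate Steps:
g = 112812717261/4214606 (g = 2*(-15663/8404 - 10229/(4012/(-5250))) = 2*(-15663*1/8404 - 10229/(4012*(-1/5250))) = 2*(-15663/8404 - 10229/(-2006/2625)) = 2*(-15663/8404 - 10229*(-2625/2006)) = 2*(-15663/8404 + 26851125/2006) = 2*(112812717261/8429212) = 112812717261/4214606 ≈ 26767.)
(17436 - 12260) + g = (17436 - 12260) + 112812717261/4214606 = 5176 + 112812717261/4214606 = 134627517917/4214606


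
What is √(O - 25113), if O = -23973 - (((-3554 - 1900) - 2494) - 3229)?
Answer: I*√37909 ≈ 194.7*I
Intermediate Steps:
O = -12796 (O = -23973 - ((-5454 - 2494) - 3229) = -23973 - (-7948 - 3229) = -23973 - 1*(-11177) = -23973 + 11177 = -12796)
√(O - 25113) = √(-12796 - 25113) = √(-37909) = I*√37909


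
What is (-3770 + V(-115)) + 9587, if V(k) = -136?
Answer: 5681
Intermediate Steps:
(-3770 + V(-115)) + 9587 = (-3770 - 136) + 9587 = -3906 + 9587 = 5681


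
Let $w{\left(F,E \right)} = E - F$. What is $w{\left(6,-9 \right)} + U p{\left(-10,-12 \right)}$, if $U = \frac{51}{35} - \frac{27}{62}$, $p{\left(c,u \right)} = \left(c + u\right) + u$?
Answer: $- \frac{53964}{1085} \approx -49.736$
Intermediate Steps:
$p{\left(c,u \right)} = c + 2 u$
$U = \frac{2217}{2170}$ ($U = 51 \cdot \frac{1}{35} - \frac{27}{62} = \frac{51}{35} - \frac{27}{62} = \frac{2217}{2170} \approx 1.0217$)
$w{\left(6,-9 \right)} + U p{\left(-10,-12 \right)} = \left(-9 - 6\right) + \frac{2217 \left(-10 + 2 \left(-12\right)\right)}{2170} = \left(-9 - 6\right) + \frac{2217 \left(-10 - 24\right)}{2170} = -15 + \frac{2217}{2170} \left(-34\right) = -15 - \frac{37689}{1085} = - \frac{53964}{1085}$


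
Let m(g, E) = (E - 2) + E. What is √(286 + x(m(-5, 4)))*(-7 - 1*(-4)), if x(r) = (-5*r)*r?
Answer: -3*√106 ≈ -30.887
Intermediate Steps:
m(g, E) = -2 + 2*E (m(g, E) = (-2 + E) + E = -2 + 2*E)
x(r) = -5*r²
√(286 + x(m(-5, 4)))*(-7 - 1*(-4)) = √(286 - 5*(-2 + 2*4)²)*(-7 - 1*(-4)) = √(286 - 5*(-2 + 8)²)*(-7 + 4) = √(286 - 5*6²)*(-3) = √(286 - 5*36)*(-3) = √(286 - 180)*(-3) = √106*(-3) = -3*√106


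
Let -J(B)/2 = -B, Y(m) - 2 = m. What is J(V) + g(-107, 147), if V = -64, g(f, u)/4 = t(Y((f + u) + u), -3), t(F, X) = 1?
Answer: -124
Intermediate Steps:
Y(m) = 2 + m
g(f, u) = 4 (g(f, u) = 4*1 = 4)
J(B) = 2*B (J(B) = -(-2)*B = 2*B)
J(V) + g(-107, 147) = 2*(-64) + 4 = -128 + 4 = -124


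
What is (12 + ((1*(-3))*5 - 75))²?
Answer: 6084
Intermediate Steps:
(12 + ((1*(-3))*5 - 75))² = (12 + (-3*5 - 75))² = (12 + (-15 - 75))² = (12 - 90)² = (-78)² = 6084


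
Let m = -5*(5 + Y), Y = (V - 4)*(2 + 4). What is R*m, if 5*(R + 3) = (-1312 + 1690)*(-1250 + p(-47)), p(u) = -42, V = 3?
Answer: -488391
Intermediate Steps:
Y = -6 (Y = (3 - 4)*(2 + 4) = -1*6 = -6)
m = 5 (m = -5*(5 - 6) = -5*(-1) = 5)
R = -488391/5 (R = -3 + ((-1312 + 1690)*(-1250 - 42))/5 = -3 + (378*(-1292))/5 = -3 + (⅕)*(-488376) = -3 - 488376/5 = -488391/5 ≈ -97678.)
R*m = -488391/5*5 = -488391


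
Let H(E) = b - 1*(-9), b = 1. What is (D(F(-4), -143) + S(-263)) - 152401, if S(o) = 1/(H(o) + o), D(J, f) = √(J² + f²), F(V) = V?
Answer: -38557454/253 + √20465 ≈ -1.5226e+5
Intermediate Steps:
H(E) = 10 (H(E) = 1 - 1*(-9) = 1 + 9 = 10)
S(o) = 1/(10 + o)
(D(F(-4), -143) + S(-263)) - 152401 = (√((-4)² + (-143)²) + 1/(10 - 263)) - 152401 = (√(16 + 20449) + 1/(-253)) - 152401 = (√20465 - 1/253) - 152401 = (-1/253 + √20465) - 152401 = -38557454/253 + √20465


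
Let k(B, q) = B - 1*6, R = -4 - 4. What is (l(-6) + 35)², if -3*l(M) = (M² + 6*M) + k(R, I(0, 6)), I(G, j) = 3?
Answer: 14161/9 ≈ 1573.4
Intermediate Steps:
R = -8
k(B, q) = -6 + B (k(B, q) = B - 6 = -6 + B)
l(M) = 14/3 - 2*M - M²/3 (l(M) = -((M² + 6*M) + (-6 - 8))/3 = -((M² + 6*M) - 14)/3 = -(-14 + M² + 6*M)/3 = 14/3 - 2*M - M²/3)
(l(-6) + 35)² = ((14/3 - 2*(-6) - ⅓*(-6)²) + 35)² = ((14/3 + 12 - ⅓*36) + 35)² = ((14/3 + 12 - 12) + 35)² = (14/3 + 35)² = (119/3)² = 14161/9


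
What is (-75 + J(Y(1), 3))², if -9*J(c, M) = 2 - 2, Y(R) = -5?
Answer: 5625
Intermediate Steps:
J(c, M) = 0 (J(c, M) = -(2 - 2)/9 = -⅑*0 = 0)
(-75 + J(Y(1), 3))² = (-75 + 0)² = (-75)² = 5625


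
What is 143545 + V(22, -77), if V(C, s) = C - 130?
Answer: 143437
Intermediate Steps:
V(C, s) = -130 + C
143545 + V(22, -77) = 143545 + (-130 + 22) = 143545 - 108 = 143437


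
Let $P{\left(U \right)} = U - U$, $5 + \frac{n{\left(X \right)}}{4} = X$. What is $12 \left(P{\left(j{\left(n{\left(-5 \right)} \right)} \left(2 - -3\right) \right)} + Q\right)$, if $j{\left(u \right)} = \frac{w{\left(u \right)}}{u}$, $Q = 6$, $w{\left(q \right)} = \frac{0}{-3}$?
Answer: $72$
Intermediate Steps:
$w{\left(q \right)} = 0$ ($w{\left(q \right)} = 0 \left(- \frac{1}{3}\right) = 0$)
$n{\left(X \right)} = -20 + 4 X$
$j{\left(u \right)} = 0$ ($j{\left(u \right)} = \frac{0}{u} = 0$)
$P{\left(U \right)} = 0$
$12 \left(P{\left(j{\left(n{\left(-5 \right)} \right)} \left(2 - -3\right) \right)} + Q\right) = 12 \left(0 + 6\right) = 12 \cdot 6 = 72$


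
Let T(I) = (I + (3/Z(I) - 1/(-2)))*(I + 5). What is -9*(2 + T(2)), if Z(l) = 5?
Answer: -2133/10 ≈ -213.30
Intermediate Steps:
T(I) = (5 + I)*(11/10 + I) (T(I) = (I + (3/5 - 1/(-2)))*(I + 5) = (I + (3*(⅕) - 1*(-½)))*(5 + I) = (I + (⅗ + ½))*(5 + I) = (I + 11/10)*(5 + I) = (11/10 + I)*(5 + I) = (5 + I)*(11/10 + I))
-9*(2 + T(2)) = -9*(2 + (11/2 + 2² + (61/10)*2)) = -9*(2 + (11/2 + 4 + 61/5)) = -9*(2 + 217/10) = -9*237/10 = -2133/10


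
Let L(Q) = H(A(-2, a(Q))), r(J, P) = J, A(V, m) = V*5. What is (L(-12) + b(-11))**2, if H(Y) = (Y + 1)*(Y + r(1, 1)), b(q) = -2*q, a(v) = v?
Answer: 10609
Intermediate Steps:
A(V, m) = 5*V
H(Y) = (1 + Y)**2 (H(Y) = (Y + 1)*(Y + 1) = (1 + Y)*(1 + Y) = (1 + Y)**2)
L(Q) = 81 (L(Q) = 1 + (5*(-2))**2 + 2*(5*(-2)) = 1 + (-10)**2 + 2*(-10) = 1 + 100 - 20 = 81)
(L(-12) + b(-11))**2 = (81 - 2*(-11))**2 = (81 + 22)**2 = 103**2 = 10609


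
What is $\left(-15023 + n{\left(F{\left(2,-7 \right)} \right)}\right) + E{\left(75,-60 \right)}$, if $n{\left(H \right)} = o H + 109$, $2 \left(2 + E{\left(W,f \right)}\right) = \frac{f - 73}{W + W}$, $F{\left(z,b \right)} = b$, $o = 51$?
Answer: $- \frac{4582033}{300} \approx -15273.0$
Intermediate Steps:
$E{\left(W,f \right)} = -2 + \frac{-73 + f}{4 W}$ ($E{\left(W,f \right)} = -2 + \frac{\left(f - 73\right) \frac{1}{W + W}}{2} = -2 + \frac{\left(-73 + f\right) \frac{1}{2 W}}{2} = -2 + \frac{\frac{1}{2} \frac{1}{W} \left(-73 + f\right)}{2} = -2 + \frac{-73 + f}{4 W}$)
$n{\left(H \right)} = 109 + 51 H$ ($n{\left(H \right)} = 51 H + 109 = 109 + 51 H$)
$\left(-15023 + n{\left(F{\left(2,-7 \right)} \right)}\right) + E{\left(75,-60 \right)} = \left(-15023 + \left(109 + 51 \left(-7\right)\right)\right) + \frac{-73 - 60 - 600}{4 \cdot 75} = \left(-15023 + \left(109 - 357\right)\right) + \frac{1}{4} \cdot \frac{1}{75} \left(-73 - 60 - 600\right) = \left(-15023 - 248\right) + \frac{1}{4} \cdot \frac{1}{75} \left(-733\right) = -15271 - \frac{733}{300} = - \frac{4582033}{300}$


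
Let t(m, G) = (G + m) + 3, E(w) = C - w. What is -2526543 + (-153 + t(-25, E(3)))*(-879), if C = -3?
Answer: -2367444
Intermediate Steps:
E(w) = -3 - w
t(m, G) = 3 + G + m
-2526543 + (-153 + t(-25, E(3)))*(-879) = -2526543 + (-153 + (3 + (-3 - 1*3) - 25))*(-879) = -2526543 + (-153 + (3 + (-3 - 3) - 25))*(-879) = -2526543 + (-153 + (3 - 6 - 25))*(-879) = -2526543 + (-153 - 28)*(-879) = -2526543 - 181*(-879) = -2526543 + 159099 = -2367444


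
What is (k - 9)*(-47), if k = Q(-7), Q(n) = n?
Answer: 752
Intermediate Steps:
k = -7
(k - 9)*(-47) = (-7 - 9)*(-47) = -16*(-47) = 752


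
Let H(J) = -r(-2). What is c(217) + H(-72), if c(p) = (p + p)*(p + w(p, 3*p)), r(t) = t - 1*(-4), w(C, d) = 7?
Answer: 97214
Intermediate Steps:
r(t) = 4 + t (r(t) = t + 4 = 4 + t)
c(p) = 2*p*(7 + p) (c(p) = (p + p)*(p + 7) = (2*p)*(7 + p) = 2*p*(7 + p))
H(J) = -2 (H(J) = -(4 - 2) = -1*2 = -2)
c(217) + H(-72) = 2*217*(7 + 217) - 2 = 2*217*224 - 2 = 97216 - 2 = 97214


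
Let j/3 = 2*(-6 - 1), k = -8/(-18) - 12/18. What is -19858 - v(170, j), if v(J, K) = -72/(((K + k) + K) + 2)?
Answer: -3673892/185 ≈ -19859.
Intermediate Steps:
k = -2/9 (k = -8*(-1/18) - 12*1/18 = 4/9 - ⅔ = -2/9 ≈ -0.22222)
j = -42 (j = 3*(2*(-6 - 1)) = 3*(2*(-7)) = 3*(-14) = -42)
v(J, K) = -72/(16/9 + 2*K) (v(J, K) = -72/(((K - 2/9) + K) + 2) = -72/(((-2/9 + K) + K) + 2) = -72/((-2/9 + 2*K) + 2) = -72/(16/9 + 2*K))
-19858 - v(170, j) = -19858 - (-324)/(8 + 9*(-42)) = -19858 - (-324)/(8 - 378) = -19858 - (-324)/(-370) = -19858 - (-324)*(-1)/370 = -19858 - 1*162/185 = -19858 - 162/185 = -3673892/185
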